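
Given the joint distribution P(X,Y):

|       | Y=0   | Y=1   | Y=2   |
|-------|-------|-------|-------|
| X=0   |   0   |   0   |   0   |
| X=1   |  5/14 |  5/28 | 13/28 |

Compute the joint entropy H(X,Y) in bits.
1.4883 bits

H(X,Y) = -Σ_{x,y} P(x,y) log₂ P(x,y). Per-cell terms -P(x,y)·log₂P(x,y):
  X=0: 0.00000, 0.00000, 0.00000
  X=1: 0.53051, 0.44383, 0.51392
  (cells with P = 0 contribute 0)
Sum of the 6 terms: H(X,Y) = 1.4883 bits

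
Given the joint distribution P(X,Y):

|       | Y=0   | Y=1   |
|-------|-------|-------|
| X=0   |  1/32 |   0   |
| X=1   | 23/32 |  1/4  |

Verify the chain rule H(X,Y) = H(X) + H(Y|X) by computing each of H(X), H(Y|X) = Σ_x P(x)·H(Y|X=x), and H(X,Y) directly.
H(X) = 0.2006 bits, H(Y|X) = 0.7981 bits, H(X,Y) = 0.9987 bits

Marginal of X (row sums):
  P(X=0) = 1/32 + 0 = 1/32
  P(X=1) = 23/32 + 1/4 = 31/32
H(X) = -[(1/32)·log₂(1/32) + (31/32)·log₂(31/32)]
  = 0.15625 + 0.04437 = 0.2006 bits

H(Y|X) = Σ_x P(x)·H(Y|X=x):
  X=0: P(X=0) = 1/32, P(Y|X=0) = (1, 0) → H(Y|X=0) = 0.00000
  X=1: P(X=1) = 31/32, P(Y|X=1) = (23/31, 8/31) → H(Y|X=1) = 0.82381
H(Y|X) = (1/32)·0.00000 + (31/32)·0.82381 = 0.7981 bits

H(X,Y) = -Σ_{x,y} P(x,y) log₂ P(x,y). Per-cell terms -P(x,y)·log₂P(x,y):
  X=0: 0.15625, 0.00000
  X=1: 0.34244, 0.50000
  (cells with P = 0 contribute 0)
Sum of the 4 terms: H(X,Y) = 0.9987 bits

Chain rule check:
  H(X) + H(Y|X) = 0.2006 + 0.7981 = 0.9987 bits
  H(X,Y) = 0.9987 bits
✓ Chain rule verified.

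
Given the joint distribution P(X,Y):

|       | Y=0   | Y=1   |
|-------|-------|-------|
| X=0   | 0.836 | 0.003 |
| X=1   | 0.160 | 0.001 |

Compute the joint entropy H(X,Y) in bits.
0.6742 bits

H(X,Y) = -Σ_{x,y} P(x,y) log₂ P(x,y). Per-cell terms -P(x,y)·log₂P(x,y):
  X=0: 0.21604, 0.02514
  X=1: 0.42302, 0.00997
Sum of the 4 terms: H(X,Y) = 0.6742 bits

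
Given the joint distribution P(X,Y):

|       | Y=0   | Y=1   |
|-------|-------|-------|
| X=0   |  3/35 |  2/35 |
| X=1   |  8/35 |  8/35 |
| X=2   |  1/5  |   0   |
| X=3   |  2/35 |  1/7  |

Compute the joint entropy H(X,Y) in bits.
2.6145 bits

H(X,Y) = -Σ_{x,y} P(x,y) log₂ P(x,y). Per-cell terms -P(x,y)·log₂P(x,y):
  X=0: 0.30380, 0.23596
  X=1: 0.48669, 0.48669
  X=2: 0.46439, 0.00000
  X=3: 0.23596, 0.40105
  (cells with P = 0 contribute 0)
Sum of the 8 terms: H(X,Y) = 2.6145 bits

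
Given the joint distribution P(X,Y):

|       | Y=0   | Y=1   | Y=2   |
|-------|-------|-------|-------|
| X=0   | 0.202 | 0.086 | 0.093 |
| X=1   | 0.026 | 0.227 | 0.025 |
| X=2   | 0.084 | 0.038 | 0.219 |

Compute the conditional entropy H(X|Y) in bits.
1.2208 bits

H(X|Y) = H(X,Y) - H(Y)

H(X,Y) = -Σ_{x,y} P(x,y) log₂ P(x,y). Per-cell terms -P(x,y)·log₂P(x,y):
  X=0: 0.466130, 0.304399, 0.318676
  X=1: 0.136899, 0.485607, 0.133048
  X=2: 0.300171, 0.179279, 0.479828
Sum of the 9 terms: H(X,Y) = 2.80404 bits

Marginal of Y (column sums):
  P(Y=0) = 0.202 + 0.026 + 0.084 = 0.312
  P(Y=1) = 0.086 + 0.227 + 0.038 = 0.351
  P(Y=2) = 0.093 + 0.025 + 0.219 = 0.337
H(Y) = -[0.312·log₂(0.312) + 0.351·log₂(0.351) + 0.337·log₂(0.337)]
  = 0.524279 + 0.530170 + 0.528813 = 1.58326 bits

H(X|Y) = H(X,Y) - H(Y) = 2.80404 - 1.58326 = 1.2208 bits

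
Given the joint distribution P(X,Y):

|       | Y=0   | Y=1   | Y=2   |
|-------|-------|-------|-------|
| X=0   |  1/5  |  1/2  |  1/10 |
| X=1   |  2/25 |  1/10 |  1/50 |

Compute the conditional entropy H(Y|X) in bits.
1.3112 bits

H(Y|X) = H(X,Y) - H(X)

H(X,Y) = -Σ_{x,y} P(x,y) log₂ P(x,y). Per-cell terms -P(x,y)·log₂P(x,y):
  X=0: 0.46439, 0.50000, 0.33219
  X=1: 0.29151, 0.33219, 0.11288
Sum of the 6 terms: H(X,Y) = 2.03316 bits

Marginal of X (row sums):
  P(X=0) = 1/5 + 1/2 + 1/10 = 4/5
  P(X=1) = 2/25 + 1/10 + 1/50 = 1/5
H(X) = -[(4/5)·log₂(4/5) + (1/5)·log₂(1/5)]
  = 0.25754 + 0.46439 = 0.72193 bits

H(Y|X) = H(X,Y) - H(X) = 2.03316 - 0.72193 = 1.3112 bits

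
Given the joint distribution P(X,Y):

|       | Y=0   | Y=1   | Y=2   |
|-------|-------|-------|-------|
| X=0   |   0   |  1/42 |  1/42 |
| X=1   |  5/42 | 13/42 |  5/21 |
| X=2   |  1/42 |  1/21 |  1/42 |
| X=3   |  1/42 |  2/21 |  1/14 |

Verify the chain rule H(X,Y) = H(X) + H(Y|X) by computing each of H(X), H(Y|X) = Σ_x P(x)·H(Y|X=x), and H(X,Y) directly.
H(X) = 1.3779 bits, H(Y|X) = 1.4504 bits, H(X,Y) = 2.8283 bits

Marginal of X (row sums):
  P(X=0) = 0 + 1/42 + 1/42 = 1/21
  P(X=1) = 5/42 + 13/42 + 5/21 = 2/3
  P(X=2) = 1/42 + 1/21 + 1/42 = 2/21
  P(X=3) = 1/42 + 2/21 + 1/14 = 4/21
H(X) = -[(1/21)·log₂(1/21) + (2/3)·log₂(2/3) + (2/21)·log₂(2/21) + (4/21)·log₂(4/21)]
  = 0.20916 + 0.38998 + 0.32308 + 0.45568 = 1.3779 bits

H(Y|X) = Σ_x P(x)·H(Y|X=x):
  X=0: P(X=0) = 1/21, P(Y|X=0) = (0, 1/2, 1/2) → H(Y|X=0) = 1.00000
  X=1: P(X=1) = 2/3, P(Y|X=1) = (5/28, 13/28, 5/14) → H(Y|X=1) = 1.48826
  X=2: P(X=2) = 2/21, P(Y|X=2) = (1/4, 1/2, 1/4) → H(Y|X=2) = 1.50000
  X=3: P(X=3) = 4/21, P(Y|X=3) = (1/8, 1/2, 3/8) → H(Y|X=3) = 1.40564
H(Y|X) = (1/21)·1.00000 + (2/3)·1.48826 + (2/21)·1.50000 + (4/21)·1.40564 = 1.4504 bits

H(X,Y) = -Σ_{x,y} P(x,y) log₂ P(x,y). Per-cell terms -P(x,y)·log₂P(x,y):
  X=0: 0.00000, 0.12839, 0.12839
  X=1: 0.36552, 0.52368, 0.49295
  X=2: 0.12839, 0.20916, 0.12839
  X=3: 0.12839, 0.32308, 0.27195
  (cells with P = 0 contribute 0)
Sum of the 12 terms: H(X,Y) = 2.8283 bits

Chain rule check:
  H(X) + H(Y|X) = 1.3779 + 1.4504 = 2.8283 bits
  H(X,Y) = 2.8283 bits
✓ Chain rule verified.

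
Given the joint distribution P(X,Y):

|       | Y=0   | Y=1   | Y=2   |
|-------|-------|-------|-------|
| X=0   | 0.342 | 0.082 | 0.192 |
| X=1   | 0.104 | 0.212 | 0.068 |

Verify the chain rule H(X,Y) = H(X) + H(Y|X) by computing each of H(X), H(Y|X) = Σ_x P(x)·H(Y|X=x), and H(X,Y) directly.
H(X) = 0.9608 bits, H(Y|X) = 1.3993 bits, H(X,Y) = 2.3601 bits

Marginal of X (row sums):
  P(X=0) = 0.342 + 0.082 + 0.192 = 0.616
  P(X=1) = 0.104 + 0.212 + 0.068 = 0.384
H(X) = -[0.616·log₂(0.616) + 0.384·log₂(0.384)]
  = 0.4306 + 0.5302 = 0.9608 bits

H(Y|X) = Σ_x P(x)·H(Y|X=x):
  X=0: P(X=0) = 0.616, P(Y|X=0) = (171/308, 41/308, 24/77) → H(Y|X=0) = 1.3828
  X=1: P(X=1) = 0.384, P(Y|X=1) = (13/48, 53/96, 17/96) → H(Y|X=1) = 1.4258
H(Y|X) = 0.616·1.3828 + 0.384·1.4258 = 1.3993 bits

H(X,Y) = -Σ_{x,y} P(x,y) log₂ P(x,y). Per-cell terms -P(x,y)·log₂P(x,y):
  X=0: 0.5294, 0.2959, 0.4571
  X=1: 0.3396, 0.4744, 0.2637
Sum of the 6 terms: H(X,Y) = 2.3601 bits

Chain rule check:
  H(X) + H(Y|X) = 0.9608 + 1.3993 = 2.3601 bits
  H(X,Y) = 2.3601 bits
✓ Chain rule verified.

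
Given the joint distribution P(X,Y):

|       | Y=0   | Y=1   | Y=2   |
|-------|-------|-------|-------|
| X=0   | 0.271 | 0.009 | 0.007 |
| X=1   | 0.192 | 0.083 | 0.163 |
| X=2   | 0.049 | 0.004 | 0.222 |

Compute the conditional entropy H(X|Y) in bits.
1.1819 bits

H(X|Y) = H(X,Y) - H(Y)

H(X,Y) = -Σ_{x,y} P(x,y) log₂ P(x,y). Per-cell terms -P(x,y)·log₂P(x,y):
  X=0: 0.5105, 0.0612, 0.0501
  X=1: 0.4571, 0.2980, 0.4266
  X=2: 0.2132, 0.0319, 0.4820
Sum of the 9 terms: H(X,Y) = 2.5306 bits

Marginal of Y (column sums):
  P(Y=0) = 0.271 + 0.192 + 0.049 = 0.512
  P(Y=1) = 0.009 + 0.083 + 0.004 = 0.096
  P(Y=2) = 0.007 + 0.163 + 0.222 = 0.392
H(Y) = -[0.512·log₂(0.512) + 0.096·log₂(0.096) + 0.392·log₂(0.392)]
  = 0.4945 + 0.3246 + 0.5296 = 1.3487 bits

H(X|Y) = H(X,Y) - H(Y) = 2.5306 - 1.3487 = 1.1819 bits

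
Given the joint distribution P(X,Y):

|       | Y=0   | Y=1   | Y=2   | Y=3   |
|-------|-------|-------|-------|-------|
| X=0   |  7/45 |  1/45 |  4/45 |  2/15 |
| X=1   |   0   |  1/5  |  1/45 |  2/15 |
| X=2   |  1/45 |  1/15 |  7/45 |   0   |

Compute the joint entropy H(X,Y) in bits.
3.0117 bits

H(X,Y) = -Σ_{x,y} P(x,y) log₂ P(x,y). Per-cell terms -P(x,y)·log₂P(x,y):
  X=0: 0.4176, 0.1220, 0.3104, 0.3876
  X=1: 0.0000, 0.4644, 0.1220, 0.3876
  X=2: 0.1220, 0.2605, 0.4176, 0.0000
  (cells with P = 0 contribute 0)
Sum of the 12 terms: H(X,Y) = 3.0117 bits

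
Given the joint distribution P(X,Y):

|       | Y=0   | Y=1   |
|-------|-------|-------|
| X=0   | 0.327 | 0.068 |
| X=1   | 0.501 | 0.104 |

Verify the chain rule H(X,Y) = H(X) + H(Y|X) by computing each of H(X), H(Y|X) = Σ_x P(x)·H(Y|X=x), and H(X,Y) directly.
H(X) = 0.9680 bits, H(Y|X) = 0.6623 bits, H(X,Y) = 1.6302 bits

Marginal of X (row sums):
  P(X=0) = 0.327 + 0.068 = 0.395
  P(X=1) = 0.501 + 0.104 = 0.605
H(X) = -[0.395·log₂(0.395) + 0.605·log₂(0.605)]
  = 0.529330 + 0.438621 = 0.9680 bits

H(Y|X) = Σ_x P(x)·H(Y|X=x):
  X=0: P(X=0) = 0.395, P(Y|X=0) = (327/395, 68/395) → H(Y|X=0) = 0.662604
  X=1: P(X=1) = 0.605, P(Y|X=1) = (501/605, 104/605) → H(Y|X=1) = 0.662035
H(Y|X) = 0.395·0.662604 + 0.605·0.662035 = 0.6623 bits

H(X,Y) = -Σ_{x,y} P(x,y) log₂ P(x,y). Per-cell terms -P(x,y)·log₂P(x,y):
  X=0: 0.527332, 0.263726
  X=1: 0.499556, 0.339596
Sum of the 4 terms: H(X,Y) = 1.6302 bits

Chain rule check:
  H(X) + H(Y|X) = 0.9680 + 0.6623 = 1.6303 bits
  H(X,Y) = 1.6302 bits
✓ Chain rule verified (Δ = 0.0001 is 4-dp rounding noise: each of the three values was rounded independently).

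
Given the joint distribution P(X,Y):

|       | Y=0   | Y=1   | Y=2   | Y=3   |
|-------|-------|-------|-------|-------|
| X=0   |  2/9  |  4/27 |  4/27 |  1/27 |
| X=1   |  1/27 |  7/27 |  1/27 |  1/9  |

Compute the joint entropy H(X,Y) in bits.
2.6839 bits

H(X,Y) = -Σ_{x,y} P(x,y) log₂ P(x,y). Per-cell terms -P(x,y)·log₂P(x,y):
  X=0: 0.48221, 0.40813, 0.40813, 0.17611
  X=1: 0.17611, 0.50492, 0.17611, 0.35221
Sum of the 8 terms: H(X,Y) = 2.6839 bits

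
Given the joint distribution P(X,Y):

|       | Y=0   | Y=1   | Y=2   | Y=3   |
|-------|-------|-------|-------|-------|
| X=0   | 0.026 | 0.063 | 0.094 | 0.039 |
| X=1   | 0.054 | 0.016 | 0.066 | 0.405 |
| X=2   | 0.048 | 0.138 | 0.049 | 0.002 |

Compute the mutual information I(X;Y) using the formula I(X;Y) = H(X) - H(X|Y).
0.4664 bits

I(X;Y) = H(X) - H(X|Y)

Marginal of X (row sums):
  P(X=0) = 0.026 + 0.063 + 0.094 + 0.039 = 0.222
  P(X=1) = 0.054 + 0.016 + 0.066 + 0.405 = 0.541
  P(X=2) = 0.048 + 0.138 + 0.049 + 0.002 = 0.237
H(X) = -[0.222·log₂(0.222) + 0.541·log₂(0.541) + 0.237·log₂(0.237)]
  = 0.4820 + 0.4795 + 0.4923 = 1.4538 bits

Marginal of Y (column sums):
  P(Y=0) = 0.026 + 0.054 + 0.048 = 0.128
  P(Y=1) = 0.063 + 0.016 + 0.138 = 0.217
  P(Y=2) = 0.094 + 0.066 + 0.049 = 0.209
  P(Y=3) = 0.039 + 0.405 + 0.002 = 0.446
H(X|Y) = Σ_y P(y)·H(X|Y=y):
  Y=0: P(Y=0) = 0.128, P(X|Y=0) = (13/64, 27/64, 3/8) → H(X|Y=0) = 1.5230
  Y=1: P(Y=1) = 0.217, P(X|Y=1) = (9/31, 16/217, 138/217) → H(X|Y=1) = 1.2107
  Y=2: P(Y=2) = 0.209, P(X|Y=2) = (94/209, 6/19, 49/209) → H(X|Y=2) = 1.5342
  Y=3: P(Y=3) = 0.446, P(X|Y=3) = (39/446, 405/446, 1/223) → H(X|Y=3) = 0.4687
H(X|Y) = 0.128·1.5230 + 0.217·1.2107 + 0.209·1.5342 + 0.446·0.4687 = 0.9874 bits

I(X;Y) = H(X) - H(X|Y) = 1.4538 - 0.9874 = 0.4664 bits

Cross-check via I(X;Y) = H(X) + H(Y) - H(X,Y): computing H(Y) from the column sums and H(X,Y) from the 12 cells in the same way gives H(Y) = 1.8495 bits and H(X,Y) = 2.8369 bits, so
I(X;Y) = 1.4538 + 1.8495 - 2.8369 = 0.4664 bits ✓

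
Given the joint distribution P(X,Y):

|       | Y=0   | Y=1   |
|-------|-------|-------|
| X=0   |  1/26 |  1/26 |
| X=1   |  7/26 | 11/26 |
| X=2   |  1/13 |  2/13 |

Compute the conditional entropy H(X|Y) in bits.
1.1352 bits

H(X|Y) = H(X,Y) - H(Y)

H(X,Y) = -Σ_{x,y} P(x,y) log₂ P(x,y). Per-cell terms -P(x,y)·log₂P(x,y):
  X=0: 0.1808, 0.1808
  X=1: 0.5097, 0.5250
  X=2: 0.2846, 0.4155
Sum of the 6 terms: H(X,Y) = 2.0964 bits

Marginal of Y (column sums):
  P(Y=0) = 1/26 + 7/26 + 1/13 = 5/13
  P(Y=1) = 1/26 + 11/26 + 2/13 = 8/13
H(Y) = -[(5/13)·log₂(5/13) + (8/13)·log₂(8/13)]
  = 0.5302 + 0.4310 = 0.9612 bits

H(X|Y) = H(X,Y) - H(Y) = 2.0964 - 0.9612 = 1.1352 bits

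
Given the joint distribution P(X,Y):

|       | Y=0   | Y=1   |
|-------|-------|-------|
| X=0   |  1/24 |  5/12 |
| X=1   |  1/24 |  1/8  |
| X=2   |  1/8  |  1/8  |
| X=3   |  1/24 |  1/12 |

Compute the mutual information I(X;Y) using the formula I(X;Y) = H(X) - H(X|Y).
0.1098 bits

I(X;Y) = H(X) - H(X|Y)

Marginal of X (row sums):
  P(X=0) = 1/24 + 5/12 = 11/24
  P(X=1) = 1/24 + 1/8 = 1/6
  P(X=2) = 1/8 + 1/8 = 1/4
  P(X=3) = 1/24 + 1/12 = 1/8
H(X) = -[(11/24)·log₂(11/24) + (1/6)·log₂(1/6) + (1/4)·log₂(1/4) + (1/8)·log₂(1/8)]
  = 0.515868 + 0.430827 + 0.500000 + 0.375000 = 1.821695 bits

Marginal of Y (column sums):
  P(Y=0) = 1/24 + 1/24 + 1/8 + 1/24 = 1/4
  P(Y=1) = 5/12 + 1/8 + 1/8 + 1/12 = 3/4
H(X|Y) = Σ_y P(y)·H(X|Y=y):
  Y=0: P(Y=0) = 1/4, P(X|Y=0) = (1/6, 1/6, 1/2, 1/6) → H(X|Y=0) = 1.792481
  Y=1: P(Y=1) = 3/4, P(X|Y=1) = (5/9, 1/6, 1/6, 1/9) → H(X|Y=1) = 1.684977
H(X|Y) = (1/4)·1.792481 + (3/4)·1.684977 = 1.711853 bits

I(X;Y) = H(X) - H(X|Y) = 1.821695 - 1.711853 = 0.1098 bits

Cross-check via I(X;Y) = H(X) + H(Y) - H(X,Y): computing H(Y) from the column sums and H(X,Y) from the 8 cells in the same way gives H(Y) = 0.811278 bits and H(X,Y) = 2.523132 bits, so
I(X;Y) = 1.821695 + 0.811278 - 2.523132 = 0.1098 bits ✓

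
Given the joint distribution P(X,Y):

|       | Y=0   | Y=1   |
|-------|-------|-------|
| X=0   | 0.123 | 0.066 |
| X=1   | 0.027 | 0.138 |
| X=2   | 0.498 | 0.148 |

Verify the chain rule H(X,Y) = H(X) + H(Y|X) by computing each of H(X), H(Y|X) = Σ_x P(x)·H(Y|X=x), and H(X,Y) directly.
H(X) = 1.2904 bits, H(Y|X) = 0.7841 bits, H(X,Y) = 2.0745 bits

Marginal of X (row sums):
  P(X=0) = 0.123 + 0.066 = 0.189
  P(X=1) = 0.027 + 0.138 = 0.165
  P(X=2) = 0.498 + 0.148 = 0.646
H(X) = -[0.189·log₂(0.189) + 0.165·log₂(0.165) + 0.646·log₂(0.646)]
  = 0.45427 + 0.42891 + 0.40723 = 1.2904 bits

H(Y|X) = Σ_x P(x)·H(Y|X=x):
  X=0: P(X=0) = 0.189, P(Y|X=0) = (41/63, 22/63) → H(Y|X=0) = 0.93336
  X=1: P(X=1) = 0.165, P(Y|X=1) = (9/55, 46/55) → H(Y|X=1) = 0.64294
  X=2: P(X=2) = 0.646, P(Y|X=2) = (249/323, 74/323) → H(Y|X=2) = 0.77644
H(Y|X) = 0.189·0.93336 + 0.165·0.64294 + 0.646·0.77644 = 0.7841 bits

H(X,Y) = -Σ_{x,y} P(x,y) log₂ P(x,y). Per-cell terms -P(x,y)·log₂P(x,y):
  X=0: 0.37186, 0.25881
  X=1: 0.14069, 0.39430
  X=2: 0.50088, 0.40794
Sum of the 6 terms: H(X,Y) = 2.0745 bits

Chain rule check:
  H(X) + H(Y|X) = 1.2904 + 0.7841 = 2.0745 bits
  H(X,Y) = 2.0745 bits
✓ Chain rule verified.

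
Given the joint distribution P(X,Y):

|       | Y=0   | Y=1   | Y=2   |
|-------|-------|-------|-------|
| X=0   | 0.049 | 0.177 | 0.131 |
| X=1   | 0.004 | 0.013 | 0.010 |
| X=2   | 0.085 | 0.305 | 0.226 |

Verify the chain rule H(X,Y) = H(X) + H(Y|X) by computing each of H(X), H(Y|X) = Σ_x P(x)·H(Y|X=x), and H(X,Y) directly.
H(X) = 1.1018 bits, H(Y|X) = 1.4272 bits, H(X,Y) = 2.5290 bits

Marginal of X (row sums):
  P(X=0) = 0.049 + 0.177 + 0.131 = 0.357
  P(X=1) = 0.004 + 0.013 + 0.010 = 0.027
  P(X=2) = 0.085 + 0.305 + 0.226 = 0.616
H(X) = -[0.357·log₂(0.357) + 0.027·log₂(0.027) + 0.616·log₂(0.616)]
  = 0.53050 + 0.14069 + 0.43058 = 1.1018 bits

H(Y|X) = Σ_x P(x)·H(Y|X=x):
  X=0: P(X=0) = 0.357, P(Y|X=0) = (7/51, 59/119, 131/357) → H(Y|X=0) = 1.42582
  X=1: P(X=1) = 0.027, P(Y|X=1) = (4/27, 13/27, 10/27) → H(Y|X=1) = 1.44655
  X=2: P(X=2) = 0.616, P(Y|X=2) = (85/616, 305/616, 113/308) → H(Y|X=2) = 1.42714
H(Y|X) = 0.357·1.42582 + 0.027·1.44655 + 0.616·1.42714 = 1.4272 bits

H(X,Y) = -Σ_{x,y} P(x,y) log₂ P(x,y). Per-cell terms -P(x,y)·log₂P(x,y):
  X=0: 0.21320, 0.44218, 0.38414
  X=1: 0.03186, 0.08145, 0.06644
  X=2: 0.30229, 0.52250, 0.48491
Sum of the 9 terms: H(X,Y) = 2.5290 bits

Chain rule check:
  H(X) + H(Y|X) = 1.1018 + 1.4272 = 2.5290 bits
  H(X,Y) = 2.5290 bits
✓ Chain rule verified.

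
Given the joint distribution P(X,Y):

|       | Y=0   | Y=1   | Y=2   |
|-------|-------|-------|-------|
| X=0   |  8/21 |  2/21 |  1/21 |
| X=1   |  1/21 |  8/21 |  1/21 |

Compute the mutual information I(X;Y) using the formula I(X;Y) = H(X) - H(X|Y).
0.3437 bits

I(X;Y) = H(X) - H(X|Y)

Marginal of X (row sums):
  P(X=0) = 8/21 + 2/21 + 1/21 = 11/21
  P(X=1) = 1/21 + 8/21 + 1/21 = 10/21
H(X) = -[(11/21)·log₂(11/21) + (10/21)·log₂(10/21)]
  = 0.4887 + 0.5097 = 0.9984 bits

Marginal of Y (column sums):
  P(Y=0) = 8/21 + 1/21 = 3/7
  P(Y=1) = 2/21 + 8/21 = 10/21
  P(Y=2) = 1/21 + 1/21 = 2/21
H(X|Y) = Σ_y P(y)·H(X|Y=y):
  Y=0: P(Y=0) = 3/7, P(X|Y=0) = (8/9, 1/9) → H(X|Y=0) = 0.5033
  Y=1: P(Y=1) = 10/21, P(X|Y=1) = (1/5, 4/5) → H(X|Y=1) = 0.7219
  Y=2: P(Y=2) = 2/21, P(X|Y=2) = (1/2, 1/2) → H(X|Y=2) = 1.0000
H(X|Y) = (3/7)·0.5033 + (10/21)·0.7219 + (2/21)·1.0000 = 0.6547 bits

I(X;Y) = H(X) - H(X|Y) = 0.9984 - 0.6547 = 0.3437 bits

Cross-check via I(X;Y) = H(X) + H(Y) - H(X,Y): computing H(Y) from the column sums and H(X,Y) from the 6 cells in the same way gives H(Y) = 1.3567 bits and H(X,Y) = 2.0114 bits, so
I(X;Y) = 0.9984 + 1.3567 - 2.0114 = 0.3437 bits ✓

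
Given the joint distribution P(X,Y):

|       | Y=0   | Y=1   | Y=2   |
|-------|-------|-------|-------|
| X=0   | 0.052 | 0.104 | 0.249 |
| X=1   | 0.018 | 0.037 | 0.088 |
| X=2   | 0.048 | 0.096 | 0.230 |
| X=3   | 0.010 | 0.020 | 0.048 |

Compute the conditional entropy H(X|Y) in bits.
1.7471 bits

H(X|Y) = H(X,Y) - H(Y)

H(X,Y) = -Σ_{x,y} P(x,y) log₂ P(x,y). Per-cell terms -P(x,y)·log₂P(x,y):
  X=0: 0.22180, 0.33960, 0.49944
  X=1: 0.10433, 0.17598, 0.30856
  X=2: 0.21028, 0.32456, 0.48767
  X=3: 0.06644, 0.11288, 0.21028
Sum of the 12 terms: H(X,Y) = 3.0618 bits

Marginal of Y (column sums):
  P(Y=0) = 0.052 + 0.018 + 0.048 + 0.010 = 0.128
  P(Y=1) = 0.104 + 0.037 + 0.096 + 0.020 = 0.257
  P(Y=2) = 0.249 + 0.088 + 0.230 + 0.048 = 0.615
H(Y) = -[0.128·log₂(0.128) + 0.257·log₂(0.257) + 0.615·log₂(0.615)]
  = 0.37962 + 0.50376 + 0.43133 = 1.3147 bits

H(X|Y) = H(X,Y) - H(Y) = 3.0618 - 1.3147 = 1.7471 bits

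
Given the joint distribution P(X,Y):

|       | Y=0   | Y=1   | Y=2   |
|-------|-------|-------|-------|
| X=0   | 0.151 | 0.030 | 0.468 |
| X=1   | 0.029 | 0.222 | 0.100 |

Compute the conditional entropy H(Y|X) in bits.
1.1037 bits

H(Y|X) = H(X,Y) - H(X)

H(X,Y) = -Σ_{x,y} P(x,y) log₂ P(x,y). Per-cell terms -P(x,y)·log₂P(x,y):
  X=0: 0.41183, 0.15177, 0.51266
  X=1: 0.14813, 0.48204, 0.33219
Sum of the 6 terms: H(X,Y) = 2.03862 bits

Marginal of X (row sums):
  P(X=0) = 0.151 + 0.030 + 0.468 = 0.649
  P(X=1) = 0.029 + 0.222 + 0.100 = 0.351
H(X) = -[0.649·log₂(0.649) + 0.351·log₂(0.351)]
  = 0.40479 + 0.53017 = 0.93496 bits

H(Y|X) = H(X,Y) - H(X) = 2.03862 - 0.93496 = 1.1037 bits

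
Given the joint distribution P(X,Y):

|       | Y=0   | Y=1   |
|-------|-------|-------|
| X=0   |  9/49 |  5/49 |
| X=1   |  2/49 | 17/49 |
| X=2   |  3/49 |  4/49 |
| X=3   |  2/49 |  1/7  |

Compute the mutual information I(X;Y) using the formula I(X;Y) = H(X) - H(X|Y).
0.1733 bits

I(X;Y) = H(X) - H(X|Y)

Marginal of X (row sums):
  P(X=0) = 9/49 + 5/49 = 2/7
  P(X=1) = 2/49 + 17/49 = 19/49
  P(X=2) = 3/49 + 4/49 = 1/7
  P(X=3) = 2/49 + 1/7 = 9/49
H(X) = -[(2/7)·log₂(2/7) + (19/49)·log₂(19/49) + (1/7)·log₂(1/7) + (9/49)·log₂(9/49)]
  = 0.51639 + 0.52998 + 0.40105 + 0.44904 = 1.89646 bits

Marginal of Y (column sums):
  P(Y=0) = 9/49 + 2/49 + 3/49 + 2/49 = 16/49
  P(Y=1) = 5/49 + 17/49 + 4/49 + 1/7 = 33/49
H(X|Y) = Σ_y P(y)·H(X|Y=y):
  Y=0: P(Y=0) = 16/49, P(X|Y=0) = (9/16, 1/8, 3/16, 1/8) → H(X|Y=0) = 1.66974
  Y=1: P(Y=1) = 33/49, P(X|Y=1) = (5/33, 17/33, 4/33, 7/33) → H(X|Y=1) = 1.74900
H(X|Y) = (16/49)·1.66974 + (33/49)·1.74900 = 1.72312 bits

I(X;Y) = H(X) - H(X|Y) = 1.89646 - 1.72312 = 0.1733 bits

Cross-check via I(X;Y) = H(X) + H(Y) - H(X,Y): computing H(Y) from the column sums and H(X,Y) from the 8 cells in the same way gives H(Y) = 0.91134 bits and H(X,Y) = 2.63446 bits, so
I(X;Y) = 1.89646 + 0.91134 - 2.63446 = 0.1733 bits ✓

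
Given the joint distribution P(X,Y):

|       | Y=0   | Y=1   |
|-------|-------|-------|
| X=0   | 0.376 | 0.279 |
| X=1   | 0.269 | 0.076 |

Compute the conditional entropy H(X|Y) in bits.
0.8981 bits

H(X|Y) = H(X,Y) - H(Y)

H(X,Y) = -Σ_{x,y} P(x,y) log₂ P(x,y). Per-cell terms -P(x,y)·log₂P(x,y):
  X=0: 0.53061, 0.51382
  X=1: 0.50957, 0.28256
Sum of the 4 terms: H(X,Y) = 1.8366 bits

Marginal of Y (column sums):
  P(Y=0) = 0.376 + 0.269 = 0.645
  P(Y=1) = 0.279 + 0.076 = 0.355
H(Y) = -[0.645·log₂(0.645) + 0.355·log₂(0.355)]
  = 0.40805 + 0.53041 = 0.9385 bits

H(X|Y) = H(X,Y) - H(Y) = 1.8366 - 0.9385 = 0.8981 bits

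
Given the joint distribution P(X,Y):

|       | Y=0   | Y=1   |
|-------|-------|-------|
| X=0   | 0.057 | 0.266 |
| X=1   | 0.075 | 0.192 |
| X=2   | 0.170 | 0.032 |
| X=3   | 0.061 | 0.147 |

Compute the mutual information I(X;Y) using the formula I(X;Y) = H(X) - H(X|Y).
0.1903 bits

I(X;Y) = H(X) - H(X|Y)

Marginal of X (row sums):
  P(X=0) = 0.057 + 0.266 = 0.323
  P(X=1) = 0.075 + 0.192 = 0.267
  P(X=2) = 0.170 + 0.032 = 0.202
  P(X=3) = 0.061 + 0.147 = 0.208
H(X) = -[0.323·log₂(0.323) + 0.267·log₂(0.267) + 0.202·log₂(0.202) + 0.208·log₂(0.208)]
  = 0.5266 + 0.5087 + 0.4661 + 0.4712 = 1.9726 bits

Marginal of Y (column sums):
  P(Y=0) = 0.057 + 0.075 + 0.170 + 0.061 = 0.363
  P(Y=1) = 0.266 + 0.192 + 0.032 + 0.147 = 0.637
H(X|Y) = Σ_y P(y)·H(X|Y=y):
  Y=0: P(Y=0) = 0.363, P(X|Y=0) = (19/121, 25/121, 170/363, 61/363) → H(X|Y=0) = 1.8344
  Y=1: P(Y=1) = 0.637, P(X|Y=1) = (38/91, 192/637, 32/637, 3/13) → H(X|Y=1) = 1.7526
H(X|Y) = 0.363·1.8344 + 0.637·1.7526 = 1.7823 bits

I(X;Y) = H(X) - H(X|Y) = 1.9726 - 1.7823 = 0.1903 bits

Cross-check via I(X;Y) = H(X) + H(Y) - H(X,Y): computing H(Y) from the column sums and H(X,Y) from the 8 cells in the same way gives H(Y) = 0.9451 bits and H(X,Y) = 2.7274 bits, so
I(X;Y) = 1.9726 + 0.9451 - 2.7274 = 0.1903 bits ✓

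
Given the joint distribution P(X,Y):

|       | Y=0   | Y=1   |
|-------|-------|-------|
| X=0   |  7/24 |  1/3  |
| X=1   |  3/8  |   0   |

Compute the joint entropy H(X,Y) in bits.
1.5774 bits

H(X,Y) = -Σ_{x,y} P(x,y) log₂ P(x,y). Per-cell terms -P(x,y)·log₂P(x,y):
  X=0: 0.5185, 0.5283
  X=1: 0.5306, 0.0000
  (cells with P = 0 contribute 0)
Sum of the 4 terms: H(X,Y) = 1.5774 bits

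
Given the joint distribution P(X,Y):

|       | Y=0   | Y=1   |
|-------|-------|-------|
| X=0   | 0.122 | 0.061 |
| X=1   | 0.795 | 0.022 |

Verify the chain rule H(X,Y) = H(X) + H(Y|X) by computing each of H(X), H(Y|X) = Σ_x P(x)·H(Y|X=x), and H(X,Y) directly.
H(X) = 0.6866 bits, H(Y|X) = 0.3141 bits, H(X,Y) = 1.0007 bits

Marginal of X (row sums):
  P(X=0) = 0.122 + 0.061 = 0.183
  P(X=1) = 0.795 + 0.022 = 0.817
H(X) = -[0.183·log₂(0.183) + 0.817·log₂(0.817)]
  = 0.44837 + 0.23823 = 0.6866 bits

H(Y|X) = Σ_x P(x)·H(Y|X=x):
  X=0: P(X=0) = 0.183, P(Y|X=0) = (2/3, 1/3) → H(Y|X=0) = 0.91830
  X=1: P(X=1) = 0.817, P(Y|X=1) = (795/817, 22/817) → H(Y|X=1) = 0.17874
H(Y|X) = 0.183·0.91830 + 0.817·0.17874 = 0.3141 bits

H(X,Y) = -Σ_{x,y} P(x,y) log₂ P(x,y). Per-cell terms -P(x,y)·log₂P(x,y):
  X=0: 0.37028, 0.24614
  X=1: 0.26312, 0.12114
Sum of the 4 terms: H(X,Y) = 1.0007 bits

Chain rule check:
  H(X) + H(Y|X) = 0.6866 + 0.3141 = 1.0007 bits
  H(X,Y) = 1.0007 bits
✓ Chain rule verified.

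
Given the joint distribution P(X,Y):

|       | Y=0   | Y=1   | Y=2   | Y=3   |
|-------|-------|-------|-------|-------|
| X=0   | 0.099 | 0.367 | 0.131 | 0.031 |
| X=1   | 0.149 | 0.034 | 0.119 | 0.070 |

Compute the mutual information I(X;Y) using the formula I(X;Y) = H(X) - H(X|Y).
0.2041 bits

I(X;Y) = H(X) - H(X|Y)

Marginal of X (row sums):
  P(X=0) = 0.099 + 0.367 + 0.131 + 0.031 = 0.628
  P(X=1) = 0.149 + 0.034 + 0.119 + 0.070 = 0.372
H(X) = -[0.628·log₂(0.628) + 0.372·log₂(0.372)]
  = 0.42149 + 0.53070 = 0.9522 bits

Marginal of Y (column sums):
  P(Y=0) = 0.099 + 0.149 = 0.248
  P(Y=1) = 0.367 + 0.034 = 0.401
  P(Y=2) = 0.131 + 0.119 = 0.250
  P(Y=3) = 0.031 + 0.070 = 0.101
H(X|Y) = Σ_y P(y)·H(X|Y=y):
  Y=0: P(Y=0) = 0.248, P(X|Y=0) = (99/248, 149/248) → H(X|Y=0) = 0.97048
  Y=1: P(Y=1) = 0.401, P(X|Y=1) = (367/401, 34/401) → H(X|Y=1) = 0.41883
  Y=2: P(Y=2) = 0.250, P(X|Y=2) = (131/250, 119/250) → H(X|Y=2) = 0.99834
  Y=3: P(Y=3) = 0.101, P(X|Y=3) = (31/101, 70/101) → H(X|Y=3) = 0.88960
H(X|Y) = 0.248·0.97048 + 0.401·0.41883 + 0.250·0.99834 + 0.101·0.88960 = 0.7481 bits

I(X;Y) = H(X) - H(X|Y) = 0.9522 - 0.7481 = 0.2041 bits

Cross-check via I(X;Y) = H(X) + H(Y) - H(X,Y): computing H(Y) from the column sums and H(X,Y) from the 8 cells in the same way gives H(Y) = 1.8616 bits and H(X,Y) = 2.6097 bits, so
I(X;Y) = 0.9522 + 1.8616 - 2.6097 = 0.2041 bits ✓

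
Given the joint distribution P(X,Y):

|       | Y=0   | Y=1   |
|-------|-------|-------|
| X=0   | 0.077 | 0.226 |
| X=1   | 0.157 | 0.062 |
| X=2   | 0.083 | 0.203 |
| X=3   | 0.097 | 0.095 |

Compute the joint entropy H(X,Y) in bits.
2.8519 bits

H(X,Y) = -Σ_{x,y} P(x,y) log₂ P(x,y). Per-cell terms -P(x,y)·log₂P(x,y):
  X=0: 0.2848, 0.4849
  X=1: 0.4194, 0.2487
  X=2: 0.2980, 0.4670
  X=3: 0.3265, 0.3226
Sum of the 8 terms: H(X,Y) = 2.8519 bits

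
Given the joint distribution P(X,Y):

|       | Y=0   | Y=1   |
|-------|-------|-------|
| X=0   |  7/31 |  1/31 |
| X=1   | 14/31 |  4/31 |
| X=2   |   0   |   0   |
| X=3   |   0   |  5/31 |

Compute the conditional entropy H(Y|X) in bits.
0.5840 bits

H(Y|X) = H(X,Y) - H(X)

H(X,Y) = -Σ_{x,y} P(x,y) log₂ P(x,y). Per-cell terms -P(x,y)·log₂P(x,y):
  X=0: 0.4848, 0.1598
  X=1: 0.5179, 0.3812
  X=2: 0.0000, 0.0000
  X=3: 0.0000, 0.4246
  (cells with P = 0 contribute 0)
Sum of the 8 terms: H(X,Y) = 1.9683 bits

Marginal of X (row sums):
  P(X=0) = 7/31 + 1/31 = 8/31
  P(X=1) = 14/31 + 4/31 = 18/31
  P(X=2) = 0 + 0 = 0
  P(X=3) = 0 + 5/31 = 5/31
H(X) = -[(8/31)·log₂(8/31) + (18/31)·log₂(18/31) + (5/31)·log₂(5/31)]   (outcomes with P = 0 contribute 0)
  = 0.5043 + 0.4554 + 0.4246 = 1.3843 bits

H(Y|X) = H(X,Y) - H(X) = 1.9683 - 1.3843 = 0.5840 bits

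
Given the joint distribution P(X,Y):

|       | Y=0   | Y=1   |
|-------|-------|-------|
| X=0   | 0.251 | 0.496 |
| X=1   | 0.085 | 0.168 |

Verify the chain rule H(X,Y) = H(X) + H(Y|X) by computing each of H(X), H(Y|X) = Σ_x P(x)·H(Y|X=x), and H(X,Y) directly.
H(X) = 0.8160 bits, H(Y|X) = 0.9209 bits, H(X,Y) = 1.7369 bits

Marginal of X (row sums):
  P(X=0) = 0.251 + 0.496 = 0.747
  P(X=1) = 0.085 + 0.168 = 0.253
H(X) = -[0.747·log₂(0.747) + 0.253·log₂(0.253)]
  = 0.3144 + 0.5016 = 0.8160 bits

H(Y|X) = Σ_x P(x)·H(Y|X=x):
  X=0: P(X=0) = 0.747, P(Y|X=0) = (251/747, 496/747) → H(Y|X=0) = 0.9209
  X=1: P(X=1) = 0.253, P(Y|X=1) = (85/253, 168/253) → H(Y|X=1) = 0.9209
H(Y|X) = 0.747·0.9209 + 0.253·0.9209 = 0.9209 bits

H(X,Y) = -Σ_{x,y} P(x,y) log₂ P(x,y). Per-cell terms -P(x,y)·log₂P(x,y):
  X=0: 0.5006, 0.5017
  X=1: 0.3023, 0.4323
Sum of the 4 terms: H(X,Y) = 1.7369 bits

Chain rule check:
  H(X) + H(Y|X) = 0.8160 + 0.9209 = 1.7369 bits
  H(X,Y) = 1.7369 bits
✓ Chain rule verified.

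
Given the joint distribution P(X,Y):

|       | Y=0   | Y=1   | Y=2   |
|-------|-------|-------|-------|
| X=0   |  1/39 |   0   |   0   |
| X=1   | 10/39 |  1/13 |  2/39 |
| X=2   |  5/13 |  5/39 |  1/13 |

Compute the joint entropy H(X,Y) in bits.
2.3382 bits

H(X,Y) = -Σ_{x,y} P(x,y) log₂ P(x,y). Per-cell terms -P(x,y)·log₂P(x,y):
  X=0: 0.13552, 0.00000, 0.00000
  X=1: 0.50345, 0.28465, 0.21976
  X=2: 0.53020, 0.37993, 0.28465
  (cells with P = 0 contribute 0)
Sum of the 9 terms: H(X,Y) = 2.3382 bits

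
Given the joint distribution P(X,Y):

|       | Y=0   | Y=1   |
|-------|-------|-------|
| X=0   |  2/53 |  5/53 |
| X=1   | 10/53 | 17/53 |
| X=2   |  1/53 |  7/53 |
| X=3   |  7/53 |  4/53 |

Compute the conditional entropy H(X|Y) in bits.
1.6846 bits

H(X|Y) = H(X,Y) - H(Y)

H(X,Y) = -Σ_{x,y} P(x,y) log₂ P(x,y). Per-cell terms -P(x,y)·log₂P(x,y):
  X=0: 0.1784, 0.3213
  X=1: 0.4540, 0.5262
  X=2: 0.1081, 0.3857
  X=3: 0.3857, 0.2814
Sum of the 8 terms: H(X,Y) = 2.6408 bits

Marginal of Y (column sums):
  P(Y=0) = 2/53 + 10/53 + 1/53 + 7/53 = 20/53
  P(Y=1) = 5/53 + 17/53 + 7/53 + 4/53 = 33/53
H(Y) = -[(20/53)·log₂(20/53) + (33/53)·log₂(33/53)]
  = 0.5306 + 0.4256 = 0.9562 bits

H(X|Y) = H(X,Y) - H(Y) = 2.6408 - 0.9562 = 1.6846 bits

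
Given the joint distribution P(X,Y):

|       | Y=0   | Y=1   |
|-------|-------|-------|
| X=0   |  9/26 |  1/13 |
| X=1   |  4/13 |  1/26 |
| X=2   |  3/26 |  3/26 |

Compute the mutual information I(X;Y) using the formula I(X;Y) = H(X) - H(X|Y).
0.0850 bits

I(X;Y) = H(X) - H(X|Y)

Marginal of X (row sums):
  P(X=0) = 9/26 + 1/13 = 11/26
  P(X=1) = 4/13 + 1/26 = 9/26
  P(X=2) = 3/26 + 3/26 = 3/13
H(X) = -[(11/26)·log₂(11/26) + (9/26)·log₂(9/26) + (3/13)·log₂(3/13)]
  = 0.52504 + 0.52979 + 0.48819 = 1.54302 bits

Marginal of Y (column sums):
  P(Y=0) = 9/26 + 4/13 + 3/26 = 10/13
  P(Y=1) = 1/13 + 1/26 + 3/26 = 3/13
H(X|Y) = Σ_y P(y)·H(X|Y=y):
  Y=0: P(Y=0) = 10/13, P(X|Y=0) = (9/20, 2/5, 3/20) → H(X|Y=0) = 1.45772
  Y=1: P(Y=1) = 3/13, P(X|Y=1) = (1/3, 1/6, 1/2) → H(X|Y=1) = 1.45915
H(X|Y) = (10/13)·1.45772 + (3/13)·1.45915 = 1.45805 bits

I(X;Y) = H(X) - H(X|Y) = 1.54302 - 1.45805 = 0.0850 bits

Cross-check via I(X;Y) = H(X) + H(Y) - H(X,Y): computing H(Y) from the column sums and H(X,Y) from the 6 cells in the same way gives H(Y) = 0.77935 bits and H(X,Y) = 2.23740 bits, so
I(X;Y) = 1.54302 + 0.77935 - 2.23740 = 0.0850 bits ✓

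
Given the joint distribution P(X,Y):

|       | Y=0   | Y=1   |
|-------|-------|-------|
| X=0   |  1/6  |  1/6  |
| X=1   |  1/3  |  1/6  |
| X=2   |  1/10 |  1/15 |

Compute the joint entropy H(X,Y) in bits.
2.4135 bits

H(X,Y) = -Σ_{x,y} P(x,y) log₂ P(x,y). Per-cell terms -P(x,y)·log₂P(x,y):
  X=0: 0.43083, 0.43083
  X=1: 0.52832, 0.43083
  X=2: 0.33219, 0.26046
Sum of the 6 terms: H(X,Y) = 2.4135 bits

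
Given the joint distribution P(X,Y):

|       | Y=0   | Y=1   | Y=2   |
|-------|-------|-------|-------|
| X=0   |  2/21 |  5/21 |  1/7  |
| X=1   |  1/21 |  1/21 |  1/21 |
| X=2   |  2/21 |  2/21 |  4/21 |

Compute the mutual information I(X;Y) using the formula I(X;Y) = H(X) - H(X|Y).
0.0485 bits

I(X;Y) = H(X) - H(X|Y)

Marginal of X (row sums):
  P(X=0) = 2/21 + 5/21 + 1/7 = 10/21
  P(X=1) = 1/21 + 1/21 + 1/21 = 1/7
  P(X=2) = 2/21 + 2/21 + 4/21 = 8/21
H(X) = -[(10/21)·log₂(10/21) + (1/7)·log₂(1/7) + (8/21)·log₂(8/21)]
  = 0.509709 + 0.401051 + 0.530407 = 1.441167 bits

Marginal of Y (column sums):
  P(Y=0) = 2/21 + 1/21 + 2/21 = 5/21
  P(Y=1) = 5/21 + 1/21 + 2/21 = 8/21
  P(Y=2) = 1/7 + 1/21 + 4/21 = 8/21
H(X|Y) = Σ_y P(y)·H(X|Y=y):
  Y=0: P(Y=0) = 5/21, P(X|Y=0) = (2/5, 1/5, 2/5) → H(X|Y=0) = 1.521928
  Y=1: P(Y=1) = 8/21, P(X|Y=1) = (5/8, 1/8, 1/4) → H(X|Y=1) = 1.298795
  Y=2: P(Y=2) = 8/21, P(X|Y=2) = (3/8, 1/8, 1/2) → H(X|Y=2) = 1.405639
H(X|Y) = (5/21)·1.521928 + (8/21)·1.298795 + (8/21)·1.405639 = 1.392624 bits

I(X;Y) = H(X) - H(X|Y) = 1.441167 - 1.392624 = 0.0485 bits

Cross-check via I(X;Y) = H(X) + H(Y) - H(X,Y): computing H(Y) from the column sums and H(X,Y) from the 9 cells in the same way gives H(Y) = 1.553763 bits and H(X,Y) = 2.946388 bits, so
I(X;Y) = 1.441167 + 1.553763 - 2.946388 = 0.0485 bits ✓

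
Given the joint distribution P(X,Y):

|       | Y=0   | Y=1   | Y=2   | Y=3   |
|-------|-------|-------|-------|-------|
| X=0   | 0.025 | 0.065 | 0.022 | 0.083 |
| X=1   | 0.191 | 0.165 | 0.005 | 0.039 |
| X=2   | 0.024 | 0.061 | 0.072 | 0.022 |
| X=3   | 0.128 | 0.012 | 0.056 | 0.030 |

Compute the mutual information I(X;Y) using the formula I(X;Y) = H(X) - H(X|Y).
0.3015 bits

I(X;Y) = H(X) - H(X|Y)

Marginal of X (row sums):
  P(X=0) = 0.025 + 0.065 + 0.022 + 0.083 = 0.195
  P(X=1) = 0.191 + 0.165 + 0.005 + 0.039 = 0.400
  P(X=2) = 0.024 + 0.061 + 0.072 + 0.022 = 0.179
  P(X=3) = 0.128 + 0.012 + 0.056 + 0.030 = 0.226
H(X) = -[0.195·log₂(0.195) + 0.400·log₂(0.400) + 0.179·log₂(0.179) + 0.226·log₂(0.226)]
  = 0.45990 + 0.52877 + 0.44427 + 0.48491 = 1.91785 bits

Marginal of Y (column sums):
  P(Y=0) = 0.025 + 0.191 + 0.024 + 0.128 = 0.368
  P(Y=1) = 0.065 + 0.165 + 0.061 + 0.012 = 0.303
  P(Y=2) = 0.022 + 0.005 + 0.072 + 0.056 = 0.155
  P(Y=3) = 0.083 + 0.039 + 0.022 + 0.030 = 0.174
H(X|Y) = Σ_y P(y)·H(X|Y=y):
  Y=0: P(Y=0) = 0.368, P(X|Y=0) = (25/368, 191/368, 3/46, 8/23) → H(X|Y=0) = 1.54143
  Y=1: P(Y=1) = 0.303, P(X|Y=1) = (65/303, 55/101, 61/303, 4/101) → H(X|Y=1) = 1.60393
  Y=2: P(Y=2) = 0.155, P(X|Y=2) = (22/155, 1/31, 72/155, 56/155) → H(X|Y=2) = 1.60410
  Y=3: P(Y=3) = 0.174, P(X|Y=3) = (83/174, 13/58, 11/87, 5/29) → H(X|Y=3) = 1.80747
H(X|Y) = 0.368·1.54143 + 0.303·1.60393 + 0.155·1.60410 + 0.174·1.80747 = 1.61637 bits

I(X;Y) = H(X) - H(X|Y) = 1.91785 - 1.61637 = 0.3015 bits

Cross-check via I(X;Y) = H(X) + H(Y) - H(X,Y): computing H(Y) from the column sums and H(X,Y) from the 16 cells in the same way gives H(Y) = 1.90856 bits and H(X,Y) = 3.52493 bits, so
I(X;Y) = 1.91785 + 1.90856 - 3.52493 = 0.3015 bits ✓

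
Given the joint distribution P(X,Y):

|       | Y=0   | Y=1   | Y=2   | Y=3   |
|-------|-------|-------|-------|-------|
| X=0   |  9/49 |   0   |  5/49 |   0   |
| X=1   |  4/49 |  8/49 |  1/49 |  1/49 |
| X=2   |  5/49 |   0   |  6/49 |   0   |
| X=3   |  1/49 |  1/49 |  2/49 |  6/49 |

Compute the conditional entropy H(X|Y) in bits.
1.3352 bits

H(X|Y) = H(X,Y) - H(Y)

H(X,Y) = -Σ_{x,y} P(x,y) log₂ P(x,y). Per-cell terms -P(x,y)·log₂P(x,y):
  X=0: 0.44904, 0.00000, 0.33600, 0.00000
  X=1: 0.29508, 0.42689, 0.11459, 0.11459
  X=2: 0.33600, 0.00000, 0.37099, 0.00000
  X=3: 0.11459, 0.11459, 0.18836, 0.37099
  (cells with P = 0 contribute 0)
Sum of the 16 terms: H(X,Y) = 3.2317 bits

Marginal of Y (column sums):
  P(Y=0) = 9/49 + 4/49 + 5/49 + 1/49 = 19/49
  P(Y=1) = 0 + 8/49 + 0 + 1/49 = 9/49
  P(Y=2) = 5/49 + 1/49 + 6/49 + 2/49 = 2/7
  P(Y=3) = 0 + 1/49 + 0 + 6/49 = 1/7
H(Y) = -[(19/49)·log₂(19/49) + (9/49)·log₂(9/49) + (2/7)·log₂(2/7) + (1/7)·log₂(1/7)]
  = 0.52998 + 0.44904 + 0.51639 + 0.40105 = 1.8965 bits

H(X|Y) = H(X,Y) - H(Y) = 3.2317 - 1.8965 = 1.3352 bits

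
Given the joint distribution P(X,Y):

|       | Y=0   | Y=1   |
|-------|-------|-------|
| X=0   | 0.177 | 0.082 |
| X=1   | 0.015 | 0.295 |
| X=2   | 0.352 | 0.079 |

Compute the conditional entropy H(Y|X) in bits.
0.6161 bits

H(Y|X) = H(X,Y) - H(X)

H(X,Y) = -Σ_{x,y} P(x,y) log₂ P(x,y). Per-cell terms -P(x,y)·log₂P(x,y):
  X=0: 0.44218, 0.29588
  X=1: 0.09088, 0.51956
  X=2: 0.53024, 0.28930
Sum of the 6 terms: H(X,Y) = 2.1680 bits

Marginal of X (row sums):
  P(X=0) = 0.177 + 0.082 = 0.259
  P(X=1) = 0.015 + 0.295 = 0.310
  P(X=2) = 0.352 + 0.079 = 0.431
H(X) = -[0.259·log₂(0.259) + 0.310·log₂(0.310) + 0.431·log₂(0.431)]
  = 0.50478 + 0.52379 + 0.52334 = 1.5519 bits

H(Y|X) = H(X,Y) - H(X) = 2.1680 - 1.5519 = 0.6161 bits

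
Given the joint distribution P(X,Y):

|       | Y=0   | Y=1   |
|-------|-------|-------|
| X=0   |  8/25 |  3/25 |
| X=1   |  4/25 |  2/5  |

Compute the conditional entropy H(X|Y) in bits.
0.8460 bits

H(X|Y) = H(X,Y) - H(Y)

H(X,Y) = -Σ_{x,y} P(x,y) log₂ P(x,y). Per-cell terms -P(x,y)·log₂P(x,y):
  X=0: 0.52603, 0.36707
  X=1: 0.42302, 0.52877
Sum of the 4 terms: H(X,Y) = 1.84489 bits

Marginal of Y (column sums):
  P(Y=0) = 8/25 + 4/25 = 12/25
  P(Y=1) = 3/25 + 2/5 = 13/25
H(Y) = -[(12/25)·log₂(12/25) + (13/25)·log₂(13/25)]
  = 0.50827 + 0.49058 = 0.99885 bits

H(X|Y) = H(X,Y) - H(Y) = 1.84489 - 0.99885 = 0.8460 bits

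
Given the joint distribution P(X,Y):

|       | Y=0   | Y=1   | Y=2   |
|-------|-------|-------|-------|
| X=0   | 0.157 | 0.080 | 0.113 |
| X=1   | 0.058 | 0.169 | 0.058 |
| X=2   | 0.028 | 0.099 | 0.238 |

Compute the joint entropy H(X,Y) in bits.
2.9439 bits

H(X,Y) = -Σ_{x,y} P(x,y) log₂ P(x,y). Per-cell terms -P(x,y)·log₂P(x,y):
  X=0: 0.41937, 0.29151, 0.35545
  X=1: 0.23825, 0.43347, 0.23825
  X=2: 0.14444, 0.33031, 0.49289
Sum of the 9 terms: H(X,Y) = 2.9439 bits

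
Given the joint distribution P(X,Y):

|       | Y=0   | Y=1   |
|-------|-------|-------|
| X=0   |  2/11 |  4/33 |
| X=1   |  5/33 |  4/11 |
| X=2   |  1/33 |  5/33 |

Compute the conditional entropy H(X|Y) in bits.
1.3791 bits

H(X|Y) = H(X,Y) - H(Y)

H(X,Y) = -Σ_{x,y} P(x,y) log₂ P(x,y). Per-cell terms -P(x,y)·log₂P(x,y):
  X=0: 0.447169, 0.369017
  X=1: 0.412495, 0.530702
  X=2: 0.152860, 0.412495
Sum of the 6 terms: H(X,Y) = 2.32474 bits

Marginal of Y (column sums):
  P(Y=0) = 2/11 + 5/33 + 1/33 = 4/11
  P(Y=1) = 4/33 + 4/11 + 5/33 = 7/11
H(Y) = -[(4/11)·log₂(4/11) + (7/11)·log₂(7/11)]
  = 0.530702 + 0.414958 = 0.94566 bits

H(X|Y) = H(X,Y) - H(Y) = 2.32474 - 0.94566 = 1.3791 bits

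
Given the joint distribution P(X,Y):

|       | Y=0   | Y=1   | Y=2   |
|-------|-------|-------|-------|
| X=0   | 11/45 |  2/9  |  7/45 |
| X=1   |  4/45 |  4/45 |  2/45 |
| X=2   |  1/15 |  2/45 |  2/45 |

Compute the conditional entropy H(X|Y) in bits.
1.3207 bits

H(X|Y) = H(X,Y) - H(Y)

H(X,Y) = -Σ_{x,y} P(x,y) log₂ P(x,y). Per-cell terms -P(x,y)·log₂P(x,y):
  X=0: 0.496814, 0.482206, 0.417589
  X=1: 0.310387, 0.310387, 0.199638
  X=2: 0.260459, 0.199638, 0.199638
Sum of the 9 terms: H(X,Y) = 2.87676 bits

Marginal of Y (column sums):
  P(Y=0) = 11/45 + 4/45 + 1/15 = 2/5
  P(Y=1) = 2/9 + 4/45 + 2/45 = 16/45
  P(Y=2) = 7/45 + 2/45 + 2/45 = 11/45
H(Y) = -[(2/5)·log₂(2/5) + (16/45)·log₂(16/45) + (11/45)·log₂(11/45)]
  = 0.528771 + 0.530437 + 0.496814 = 1.55602 bits

H(X|Y) = H(X,Y) - H(Y) = 2.87676 - 1.55602 = 1.3207 bits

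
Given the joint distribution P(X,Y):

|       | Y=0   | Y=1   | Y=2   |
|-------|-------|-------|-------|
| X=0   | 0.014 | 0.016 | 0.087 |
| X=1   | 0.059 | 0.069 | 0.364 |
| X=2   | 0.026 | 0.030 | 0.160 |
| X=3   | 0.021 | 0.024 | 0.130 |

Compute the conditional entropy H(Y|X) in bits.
1.0832 bits

H(Y|X) = H(X,Y) - H(X)

H(X,Y) = -Σ_{x,y} P(x,y) log₂ P(x,y). Per-cell terms -P(x,y)·log₂P(x,y):
  X=0: 0.08622, 0.09545, 0.30649
  X=1: 0.24091, 0.26615, 0.53071
  X=2: 0.13690, 0.15177, 0.42302
  X=3: 0.11704, 0.12914, 0.38264
Sum of the 12 terms: H(X,Y) = 2.8664 bits

Marginal of X (row sums):
  P(X=0) = 0.014 + 0.016 + 0.087 = 0.117
  P(X=1) = 0.059 + 0.069 + 0.364 = 0.492
  P(X=2) = 0.026 + 0.030 + 0.160 = 0.216
  P(X=3) = 0.021 + 0.024 + 0.130 = 0.175
H(X) = -[0.117·log₂(0.117) + 0.492·log₂(0.492) + 0.216·log₂(0.216) + 0.175·log₂(0.175)]
  = 0.36216 + 0.50345 + 0.47755 + 0.44005 = 1.7832 bits

H(Y|X) = H(X,Y) - H(X) = 2.8664 - 1.7832 = 1.0832 bits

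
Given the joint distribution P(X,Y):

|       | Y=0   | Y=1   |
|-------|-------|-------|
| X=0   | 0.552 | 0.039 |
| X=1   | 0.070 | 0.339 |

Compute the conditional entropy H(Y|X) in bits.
0.4774 bits

H(Y|X) = H(X,Y) - H(X)

H(X,Y) = -Σ_{x,y} P(x,y) log₂ P(x,y). Per-cell terms -P(x,y)·log₂P(x,y):
  X=0: 0.47321, 0.18253
  X=1: 0.26856, 0.52906
Sum of the 4 terms: H(X,Y) = 1.4534 bits

Marginal of X (row sums):
  P(X=0) = 0.552 + 0.039 = 0.591
  P(X=1) = 0.070 + 0.339 = 0.409
H(X) = -[0.591·log₂(0.591) + 0.409·log₂(0.409)]
  = 0.44843 + 0.52754 = 0.9760 bits

H(Y|X) = H(X,Y) - H(X) = 1.4534 - 0.9760 = 0.4774 bits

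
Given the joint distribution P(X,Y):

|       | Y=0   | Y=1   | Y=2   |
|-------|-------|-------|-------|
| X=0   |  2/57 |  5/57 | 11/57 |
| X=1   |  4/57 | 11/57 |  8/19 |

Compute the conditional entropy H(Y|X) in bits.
1.2883 bits

H(Y|X) = H(X,Y) - H(X)

H(X,Y) = -Σ_{x,y} P(x,y) log₂ P(x,y). Per-cell terms -P(x,y)·log₂P(x,y):
  X=0: 0.1696, 0.3080, 0.4580
  X=1: 0.2690, 0.4580, 0.5254
Sum of the 6 terms: H(X,Y) = 2.1880 bits

Marginal of X (row sums):
  P(X=0) = 2/57 + 5/57 + 11/57 = 6/19
  P(X=1) = 4/57 + 11/57 + 8/19 = 13/19
H(X) = -[(6/19)·log₂(6/19) + (13/19)·log₂(13/19)]
  = 0.5251 + 0.3746 = 0.8997 bits

H(Y|X) = H(X,Y) - H(X) = 2.1880 - 0.8997 = 1.2883 bits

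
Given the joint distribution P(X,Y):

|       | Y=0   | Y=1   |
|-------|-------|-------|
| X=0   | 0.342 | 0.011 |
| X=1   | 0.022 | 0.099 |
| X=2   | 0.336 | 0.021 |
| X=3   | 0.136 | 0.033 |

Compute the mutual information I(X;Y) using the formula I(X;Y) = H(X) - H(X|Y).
0.2547 bits

I(X;Y) = H(X) - H(X|Y)

Marginal of X (row sums):
  P(X=0) = 0.342 + 0.011 = 0.353
  P(X=1) = 0.022 + 0.099 = 0.121
  P(X=2) = 0.336 + 0.021 = 0.357
  P(X=3) = 0.136 + 0.033 = 0.169
H(X) = -[0.353·log₂(0.353) + 0.121·log₂(0.121) + 0.357·log₂(0.357) + 0.169·log₂(0.169)]
  = 0.53029775 + 0.36867745 + 0.53050344 + 0.43346892 = 1.8629476 bits

Marginal of Y (column sums):
  P(Y=0) = 0.342 + 0.022 + 0.336 + 0.136 = 0.836
  P(Y=1) = 0.011 + 0.099 + 0.021 + 0.033 = 0.164
H(X|Y) = Σ_y P(y)·H(X|Y=y):
  Y=0: P(Y=0) = 0.836, P(X|Y=0) = (9/22, 1/38, 84/209, 34/209) → H(X|Y=0) = 1.62036552
  Y=1: P(Y=1) = 0.164, P(X|Y=1) = (11/164, 99/164, 21/164, 33/164) → H(X|Y=1) = 1.54618783
H(X|Y) = 0.836·1.62036552 + 0.164·1.54618783 = 1.6082004 bits

I(X;Y) = H(X) - H(X|Y) = 1.8629476 - 1.6082004 = 0.2547 bits

Cross-check via I(X;Y) = H(X) + H(Y) - H(X,Y): computing H(Y) from the column sums and H(X,Y) from the 8 cells in the same way gives H(Y) = 0.6437935 bits and H(X,Y) = 2.2519939 bits, so
I(X;Y) = 1.8629476 + 0.6437935 - 2.2519939 = 0.2547 bits ✓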